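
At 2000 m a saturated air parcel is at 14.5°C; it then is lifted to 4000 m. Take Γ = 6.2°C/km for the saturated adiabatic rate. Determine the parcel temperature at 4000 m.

2000–4000 m, saturated adiabatic: Δz = 2 km ⇒ ΔT = -12.4°C; T = 2.1°C

2.1°C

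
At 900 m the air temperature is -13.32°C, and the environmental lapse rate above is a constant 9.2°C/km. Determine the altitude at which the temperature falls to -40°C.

3800 m

Height above start = (-13.32 − (-40)) / 9.2 = 2.9 km
Altitude = 900 m + 2900 m = 3800 m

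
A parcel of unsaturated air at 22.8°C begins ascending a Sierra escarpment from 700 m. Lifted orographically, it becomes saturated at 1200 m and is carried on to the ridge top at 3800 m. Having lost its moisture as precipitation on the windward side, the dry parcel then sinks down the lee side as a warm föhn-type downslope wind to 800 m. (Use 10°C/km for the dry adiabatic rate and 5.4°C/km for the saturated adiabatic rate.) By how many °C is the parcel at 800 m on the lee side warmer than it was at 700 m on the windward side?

+10.96°C

700–1200 m, dry: Δz = 0.5 km ⇒ ΔT = -5°C; T = 17.8°C
1200–3800 m, saturated: Δz = 2.6 km ⇒ ΔT = -14.04°C; T = 3.76°C
3800–800 m, dry descent: Δz = 3 km ⇒ ΔT = +30°C; T = 33.76°C
Net change vs windward start: 33.76 − 22.8 = +10.96°C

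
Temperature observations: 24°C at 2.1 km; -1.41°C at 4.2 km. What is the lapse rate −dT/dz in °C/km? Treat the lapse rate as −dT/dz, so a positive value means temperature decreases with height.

Γ = −ΔT/Δz = (24 − (-1.41)) / (4200 − 2100) m
  = 25.41°C / 2.1 km = 12.1°C/km

12.1°C/km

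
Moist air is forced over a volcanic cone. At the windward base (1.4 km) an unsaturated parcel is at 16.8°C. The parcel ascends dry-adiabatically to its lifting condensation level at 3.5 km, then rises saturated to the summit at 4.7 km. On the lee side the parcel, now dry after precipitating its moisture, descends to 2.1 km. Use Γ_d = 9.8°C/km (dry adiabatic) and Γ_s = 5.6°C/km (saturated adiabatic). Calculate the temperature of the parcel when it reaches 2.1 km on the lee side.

14.98°C

Dry to 3500 m: -9.8 × 2.1 km = -20.58°C, so T = -3.78°C.
Saturated to 4700 m: -5.6 × 1.2 km = -6.72°C, so T = -10.5°C.
Dry descent to 2100 m: +9.8 × 2.6 km = +25.48°C, so T = 14.98°C.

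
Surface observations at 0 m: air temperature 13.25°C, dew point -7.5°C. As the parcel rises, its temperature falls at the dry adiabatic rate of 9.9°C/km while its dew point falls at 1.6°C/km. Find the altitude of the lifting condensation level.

T and T_d converge at 9.9 − 1.6 = 8.3°C per km
Height above start = (13.25 − (-7.5)) / 8.3 = 2.5 km
LCL altitude = 0 m + 2500 m = 2500 m

2500 m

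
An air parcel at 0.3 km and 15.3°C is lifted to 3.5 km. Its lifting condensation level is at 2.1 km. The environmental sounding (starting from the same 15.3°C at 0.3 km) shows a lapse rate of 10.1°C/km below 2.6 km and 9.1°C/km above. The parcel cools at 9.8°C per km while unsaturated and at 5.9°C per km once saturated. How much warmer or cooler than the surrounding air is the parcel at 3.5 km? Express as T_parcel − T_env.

+5.52°C (parcel warmer than environment)

Parcel:
  Dry to 2100 m: -9.8 × 1.8 km = -17.64°C, so T = -2.34°C.
  Saturated to 3500 m: -5.9 × 1.4 km = -8.26°C, so T = -10.6°C.
Environment:
  Environment, lower layer to 2600 m: -10.1 × 2.3 km = -23.23°C, so T = -7.93°C.
  Environment, upper layer to 3500 m: -9.1 × 0.9 km = -8.19°C, so T = -16.12°C.
T_parcel − T_env = -10.6 − (-16.12) = +5.52°C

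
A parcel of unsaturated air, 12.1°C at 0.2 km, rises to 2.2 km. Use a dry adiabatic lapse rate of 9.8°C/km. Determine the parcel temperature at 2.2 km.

Dry adiabatic to 2200 m: -9.8 × 2 km = -19.6°C, so T = -7.5°C.

-7.5°C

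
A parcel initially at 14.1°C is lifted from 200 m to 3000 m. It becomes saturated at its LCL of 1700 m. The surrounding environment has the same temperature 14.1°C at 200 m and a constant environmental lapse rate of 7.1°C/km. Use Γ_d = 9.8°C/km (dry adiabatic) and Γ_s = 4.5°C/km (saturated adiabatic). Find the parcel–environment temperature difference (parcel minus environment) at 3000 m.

Parcel:
  Dry to 1700 m: -9.8 × 1.5 km = -14.7°C, so T = -0.6°C.
  Saturated to 3000 m: -4.5 × 1.3 km = -5.85°C, so T = -6.45°C.
Environment:
  Environment to 3000 m: -7.1 × 2.8 km = -19.88°C, so T = -5.78°C.
T_parcel − T_env = -6.45 − (-5.78) = -0.67°C

-0.67°C (parcel cooler than environment)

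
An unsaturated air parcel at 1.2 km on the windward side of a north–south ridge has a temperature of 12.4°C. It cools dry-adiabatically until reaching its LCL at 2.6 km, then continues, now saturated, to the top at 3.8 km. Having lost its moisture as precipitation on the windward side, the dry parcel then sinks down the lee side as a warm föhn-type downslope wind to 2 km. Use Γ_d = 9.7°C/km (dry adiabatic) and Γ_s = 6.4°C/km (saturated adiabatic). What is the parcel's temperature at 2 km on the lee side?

Dry to 2600 m: -9.7 × 1.4 km = -13.58°C, so T = -1.18°C.
Saturated to 3800 m: -6.4 × 1.2 km = -7.68°C, so T = -8.86°C.
Dry descent to 2000 m: +9.7 × 1.8 km = +17.46°C, so T = 8.6°C.

8.6°C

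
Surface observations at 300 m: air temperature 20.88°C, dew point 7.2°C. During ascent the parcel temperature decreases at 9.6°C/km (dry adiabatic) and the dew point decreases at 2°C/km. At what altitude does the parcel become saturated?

T and T_d converge at 9.6 − 2 = 7.6°C per km
Height above start = (20.88 − 7.2) / 7.6 = 1.8 km
LCL altitude = 300 m + 1800 m = 2100 m

2100 m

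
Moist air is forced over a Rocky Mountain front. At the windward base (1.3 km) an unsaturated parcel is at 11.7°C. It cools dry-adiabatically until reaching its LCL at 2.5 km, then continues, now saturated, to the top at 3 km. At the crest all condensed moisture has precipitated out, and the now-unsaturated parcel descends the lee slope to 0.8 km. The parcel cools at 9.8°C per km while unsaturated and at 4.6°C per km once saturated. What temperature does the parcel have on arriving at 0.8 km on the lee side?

19.2°C

1300–2500 m, dry: Δz = 1.2 km ⇒ ΔT = -11.76°C; T = -0.06°C
2500–3000 m, saturated: Δz = 0.5 km ⇒ ΔT = -2.3°C; T = -2.36°C
3000–800 m, dry descent: Δz = 2.2 km ⇒ ΔT = +21.56°C; T = 19.2°C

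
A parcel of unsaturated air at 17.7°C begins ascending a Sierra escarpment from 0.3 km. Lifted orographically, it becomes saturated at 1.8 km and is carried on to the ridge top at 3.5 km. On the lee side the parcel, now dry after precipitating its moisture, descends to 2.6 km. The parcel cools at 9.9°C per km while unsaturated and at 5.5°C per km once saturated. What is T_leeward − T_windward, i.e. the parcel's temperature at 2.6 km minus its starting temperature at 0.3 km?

-15.29°C

Dry to 1800 m: -9.9 × 1.5 km = -14.85°C, so T = 2.85°C.
Saturated to 3500 m: -5.5 × 1.7 km = -9.35°C, so T = -6.5°C.
Dry descent to 2600 m: +9.9 × 0.9 km = +8.91°C, so T = 2.41°C.
Net change vs windward start: 2.41 − 17.7 = -15.29°C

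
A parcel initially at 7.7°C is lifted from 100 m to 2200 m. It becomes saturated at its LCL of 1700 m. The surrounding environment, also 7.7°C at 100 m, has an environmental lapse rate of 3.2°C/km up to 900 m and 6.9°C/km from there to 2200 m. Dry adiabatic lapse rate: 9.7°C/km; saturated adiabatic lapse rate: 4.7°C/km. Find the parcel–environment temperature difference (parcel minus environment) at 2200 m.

-6.34°C (parcel cooler than environment)

Parcel:
  Dry to 1700 m: -9.7 × 1.6 km = -15.52°C, so T = -7.82°C.
  Saturated to 2200 m: -4.7 × 0.5 km = -2.35°C, so T = -10.17°C.
Environment:
  Environment, lower layer to 900 m: -3.2 × 0.8 km = -2.56°C, so T = 5.14°C.
  Environment, upper layer to 2200 m: -6.9 × 1.3 km = -8.97°C, so T = -3.83°C.
T_parcel − T_env = -10.17 − (-3.83) = -6.34°C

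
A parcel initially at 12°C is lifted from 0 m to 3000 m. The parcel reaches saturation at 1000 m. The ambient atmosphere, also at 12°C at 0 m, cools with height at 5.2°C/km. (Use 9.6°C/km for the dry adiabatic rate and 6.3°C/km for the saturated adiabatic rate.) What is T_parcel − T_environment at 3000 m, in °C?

-6.6°C (parcel cooler than environment)

Parcel:
  From 0 m to 1000 m (dry): cools by 9.6 × 1 = 9.6°C, giving 2.4°C.
  From 1000 m to 3000 m (saturated): cools by 6.3 × 2 = 12.6°C, giving -10.2°C.
Environment:
  From 0 m to 3000 m (environment): cools by 5.2 × 3 = 15.6°C, giving -3.6°C.
T_parcel − T_env = -10.2 − (-3.6) = -6.6°C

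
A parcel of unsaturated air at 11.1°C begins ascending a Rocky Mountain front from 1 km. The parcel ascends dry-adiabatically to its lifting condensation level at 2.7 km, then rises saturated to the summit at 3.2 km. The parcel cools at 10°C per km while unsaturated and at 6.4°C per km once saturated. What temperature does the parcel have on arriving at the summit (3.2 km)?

From 1000 m to 2700 m (dry): cools by 10 × 1.7 = 17°C, giving -5.9°C.
From 2700 m to 3200 m (saturated): cools by 6.4 × 0.5 = 3.2°C, giving -9.1°C.

-9.1°C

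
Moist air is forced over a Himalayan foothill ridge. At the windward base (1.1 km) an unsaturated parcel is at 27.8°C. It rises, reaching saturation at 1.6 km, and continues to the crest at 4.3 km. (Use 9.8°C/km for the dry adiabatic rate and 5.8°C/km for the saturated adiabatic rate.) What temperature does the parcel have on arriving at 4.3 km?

7.24°C

Dry to 1600 m: -9.8 × 0.5 km = -4.9°C, so T = 22.9°C.
Saturated to 4300 m: -5.8 × 2.7 km = -15.66°C, so T = 7.24°C.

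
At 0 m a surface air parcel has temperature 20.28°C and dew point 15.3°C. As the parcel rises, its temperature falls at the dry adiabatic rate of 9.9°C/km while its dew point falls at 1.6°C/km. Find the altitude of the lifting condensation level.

T and T_d converge at 9.9 − 1.6 = 8.3°C per km
Height above start = (20.28 − 15.3) / 8.3 = 0.6 km
LCL altitude = 0 m + 600 m = 600 m

600 m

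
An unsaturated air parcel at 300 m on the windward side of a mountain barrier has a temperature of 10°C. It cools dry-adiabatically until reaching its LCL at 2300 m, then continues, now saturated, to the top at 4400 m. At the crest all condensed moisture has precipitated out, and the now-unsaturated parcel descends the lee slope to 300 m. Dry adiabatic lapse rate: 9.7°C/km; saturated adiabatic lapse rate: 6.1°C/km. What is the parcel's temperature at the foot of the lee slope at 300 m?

17.56°C

Dry to 2300 m: -9.7 × 2 km = -19.4°C, so T = -9.4°C.
Saturated to 4400 m: -6.1 × 2.1 km = -12.81°C, so T = -22.21°C.
Dry descent to 300 m: +9.7 × 4.1 km = +39.77°C, so T = 17.56°C.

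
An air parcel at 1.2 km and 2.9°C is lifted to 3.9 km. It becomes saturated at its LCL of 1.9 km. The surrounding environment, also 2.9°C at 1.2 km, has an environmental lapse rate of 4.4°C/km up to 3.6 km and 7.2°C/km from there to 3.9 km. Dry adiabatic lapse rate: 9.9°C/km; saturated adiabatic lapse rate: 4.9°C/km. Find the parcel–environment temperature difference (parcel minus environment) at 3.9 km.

Parcel:
  1200 → 1900 m (dry, 9.9°C/km): ΔT = -9.9 × 0.7 = -6.93°C → T = -4.03°C
  1900 → 3900 m (saturated, 4.9°C/km): ΔT = -4.9 × 2 = -9.8°C → T = -13.83°C
Environment:
  1200 → 3600 m (environment, lower layer, 4.4°C/km): ΔT = -4.4 × 2.4 = -10.56°C → T = -7.66°C
  3600 → 3900 m (environment, upper layer, 7.2°C/km): ΔT = -7.2 × 0.3 = -2.16°C → T = -9.82°C
T_parcel − T_env = -13.83 − (-9.82) = -4.01°C

-4.01°C (parcel cooler than environment)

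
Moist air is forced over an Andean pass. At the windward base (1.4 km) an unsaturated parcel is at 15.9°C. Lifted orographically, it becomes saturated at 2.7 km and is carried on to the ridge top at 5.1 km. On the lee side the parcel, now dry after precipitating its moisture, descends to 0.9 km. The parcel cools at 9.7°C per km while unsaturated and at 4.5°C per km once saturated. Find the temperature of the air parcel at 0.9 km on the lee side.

From 1400 m to 2700 m (dry): cools by 9.7 × 1.3 = 12.61°C, giving 3.29°C.
From 2700 m to 5100 m (saturated): cools by 4.5 × 2.4 = 10.8°C, giving -7.51°C.
From 5100 m to 900 m (dry descent): warms by 9.7 × 4.2 = 40.74°C, giving 33.23°C.

33.23°C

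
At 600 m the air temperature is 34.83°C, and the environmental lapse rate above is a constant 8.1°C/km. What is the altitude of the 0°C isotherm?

4900 m

Height above start = (34.83 − 0) / 8.1 = 4.3 km
Altitude = 600 m + 4300 m = 4900 m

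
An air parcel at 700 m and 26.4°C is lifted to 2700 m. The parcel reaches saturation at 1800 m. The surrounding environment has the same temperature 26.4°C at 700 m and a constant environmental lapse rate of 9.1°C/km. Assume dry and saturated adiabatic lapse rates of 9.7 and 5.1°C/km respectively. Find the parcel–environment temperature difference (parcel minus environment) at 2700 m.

+2.94°C (parcel warmer than environment)

Parcel:
  700–1800 m, dry: Δz = 1.1 km ⇒ ΔT = -10.67°C; T = 15.73°C
  1800–2700 m, saturated: Δz = 0.9 km ⇒ ΔT = -4.59°C; T = 11.14°C
Environment:
  700–2700 m, environment: Δz = 2 km ⇒ ΔT = -18.2°C; T = 8.2°C
T_parcel − T_env = 11.14 − 8.2 = +2.94°C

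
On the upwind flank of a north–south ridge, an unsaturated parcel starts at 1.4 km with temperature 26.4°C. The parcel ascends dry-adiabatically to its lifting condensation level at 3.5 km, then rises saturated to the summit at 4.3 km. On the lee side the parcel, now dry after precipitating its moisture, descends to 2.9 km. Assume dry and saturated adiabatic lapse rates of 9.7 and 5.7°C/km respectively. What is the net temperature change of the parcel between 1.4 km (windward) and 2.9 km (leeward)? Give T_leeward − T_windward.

Dry to 3500 m: -9.7 × 2.1 km = -20.37°C, so T = 6.03°C.
Saturated to 4300 m: -5.7 × 0.8 km = -4.56°C, so T = 1.47°C.
Dry descent to 2900 m: +9.7 × 1.4 km = +13.58°C, so T = 15.05°C.
Net change vs windward start: 15.05 − 26.4 = -11.35°C

-11.35°C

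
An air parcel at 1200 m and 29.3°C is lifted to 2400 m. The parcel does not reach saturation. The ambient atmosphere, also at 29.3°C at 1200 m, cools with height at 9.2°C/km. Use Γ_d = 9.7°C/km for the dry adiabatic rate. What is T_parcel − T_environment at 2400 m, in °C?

Parcel:
  1200 → 2400 m (dry, 9.7°C/km): ΔT = -9.7 × 1.2 = -11.64°C → T = 17.66°C
Environment:
  1200 → 2400 m (environment, 9.2°C/km): ΔT = -9.2 × 1.2 = -11.04°C → T = 18.26°C
T_parcel − T_env = 17.66 − 18.26 = -0.6°C

-0.6°C (parcel cooler than environment)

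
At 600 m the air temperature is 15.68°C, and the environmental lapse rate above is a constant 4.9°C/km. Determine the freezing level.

3800 m

Height above start = (15.68 − 0) / 4.9 = 3.2 km
Altitude = 600 m + 3200 m = 3800 m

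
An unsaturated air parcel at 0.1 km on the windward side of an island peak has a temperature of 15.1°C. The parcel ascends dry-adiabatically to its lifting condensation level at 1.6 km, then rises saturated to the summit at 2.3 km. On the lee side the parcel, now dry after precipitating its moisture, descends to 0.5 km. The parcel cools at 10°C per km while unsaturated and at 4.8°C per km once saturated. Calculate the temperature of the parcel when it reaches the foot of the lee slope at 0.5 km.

14.74°C

From 100 m to 1600 m (dry): cools by 10 × 1.5 = 15°C, giving 0.1°C.
From 1600 m to 2300 m (saturated): cools by 4.8 × 0.7 = 3.36°C, giving -3.26°C.
From 2300 m to 500 m (dry descent): warms by 10 × 1.8 = 18°C, giving 14.74°C.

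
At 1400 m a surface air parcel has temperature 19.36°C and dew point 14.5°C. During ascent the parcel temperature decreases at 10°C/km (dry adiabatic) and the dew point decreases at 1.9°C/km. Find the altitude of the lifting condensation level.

T and T_d converge at 10 − 1.9 = 8.1°C per km
Height above start = (19.36 − 14.5) / 8.1 = 0.6 km
LCL altitude = 1400 m + 600 m = 2000 m

2000 m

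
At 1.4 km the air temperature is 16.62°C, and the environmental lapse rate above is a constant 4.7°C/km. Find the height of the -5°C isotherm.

Height above start = (16.62 − (-5)) / 4.7 = 4.6 km
Altitude = 1400 m + 4600 m = 6000 m

6 km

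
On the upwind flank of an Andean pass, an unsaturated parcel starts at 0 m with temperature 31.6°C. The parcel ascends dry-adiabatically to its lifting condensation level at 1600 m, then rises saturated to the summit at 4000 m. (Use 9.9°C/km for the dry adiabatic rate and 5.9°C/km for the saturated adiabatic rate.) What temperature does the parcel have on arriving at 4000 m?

1.6°C

0 → 1600 m (dry, 9.9°C/km): ΔT = -9.9 × 1.6 = -15.84°C → T = 15.76°C
1600 → 4000 m (saturated, 5.9°C/km): ΔT = -5.9 × 2.4 = -14.16°C → T = 1.6°C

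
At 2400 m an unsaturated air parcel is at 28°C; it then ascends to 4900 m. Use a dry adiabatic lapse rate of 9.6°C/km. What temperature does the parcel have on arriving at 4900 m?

4°C

2400–4900 m, dry adiabatic: Δz = 2.5 km ⇒ ΔT = -24°C; T = 4°C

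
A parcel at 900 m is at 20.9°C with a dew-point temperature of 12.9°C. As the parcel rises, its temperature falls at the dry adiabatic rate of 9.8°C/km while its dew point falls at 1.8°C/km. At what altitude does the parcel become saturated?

T and T_d converge at 9.8 − 1.8 = 8°C per km
Height above start = (20.9 − 12.9) / 8 = 1 km
LCL altitude = 900 m + 1000 m = 1900 m

1900 m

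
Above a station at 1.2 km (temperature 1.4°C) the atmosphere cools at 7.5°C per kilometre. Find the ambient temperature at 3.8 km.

1200–3800 m, environmental: Δz = 2.6 km ⇒ ΔT = -19.5°C; T = -18.1°C

-18.1°C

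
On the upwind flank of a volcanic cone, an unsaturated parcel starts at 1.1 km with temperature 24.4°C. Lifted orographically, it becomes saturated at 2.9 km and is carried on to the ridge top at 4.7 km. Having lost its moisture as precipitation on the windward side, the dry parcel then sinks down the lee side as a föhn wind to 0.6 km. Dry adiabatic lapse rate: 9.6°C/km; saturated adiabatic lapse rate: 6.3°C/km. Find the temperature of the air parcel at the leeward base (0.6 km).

1100 → 2900 m (dry, 9.6°C/km): ΔT = -9.6 × 1.8 = -17.28°C → T = 7.12°C
2900 → 4700 m (saturated, 6.3°C/km): ΔT = -6.3 × 1.8 = -11.34°C → T = -4.22°C
4700 → 600 m (dry descent, 9.6°C/km): ΔT = +9.6 × 4.1 = +39.36°C → T = 35.14°C

35.14°C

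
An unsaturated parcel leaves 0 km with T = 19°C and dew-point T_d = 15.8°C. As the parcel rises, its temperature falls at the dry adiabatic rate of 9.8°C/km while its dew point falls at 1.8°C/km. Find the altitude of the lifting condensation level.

T and T_d converge at 9.8 − 1.8 = 8°C per km
Height above start = (19 − 15.8) / 8 = 0.4 km
LCL altitude = 0 m + 400 m = 400 m

0.4 km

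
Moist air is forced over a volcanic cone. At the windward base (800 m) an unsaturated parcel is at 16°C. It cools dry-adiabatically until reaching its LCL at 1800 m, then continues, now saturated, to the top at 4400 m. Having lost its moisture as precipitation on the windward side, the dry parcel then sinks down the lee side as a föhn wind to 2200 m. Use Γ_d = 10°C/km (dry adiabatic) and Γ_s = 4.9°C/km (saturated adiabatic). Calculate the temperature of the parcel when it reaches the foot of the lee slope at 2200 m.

15.26°C

From 800 m to 1800 m (dry): cools by 10 × 1 = 10°C, giving 6°C.
From 1800 m to 4400 m (saturated): cools by 4.9 × 2.6 = 12.74°C, giving -6.74°C.
From 4400 m to 2200 m (dry descent): warms by 10 × 2.2 = 22°C, giving 15.26°C.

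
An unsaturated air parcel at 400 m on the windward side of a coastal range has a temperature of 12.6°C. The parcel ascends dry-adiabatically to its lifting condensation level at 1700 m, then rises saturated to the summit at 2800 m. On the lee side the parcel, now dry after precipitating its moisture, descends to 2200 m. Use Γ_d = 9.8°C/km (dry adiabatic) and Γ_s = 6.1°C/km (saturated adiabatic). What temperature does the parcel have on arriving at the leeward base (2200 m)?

-0.97°C

400 → 1700 m (dry, 9.8°C/km): ΔT = -9.8 × 1.3 = -12.74°C → T = -0.14°C
1700 → 2800 m (saturated, 6.1°C/km): ΔT = -6.1 × 1.1 = -6.71°C → T = -6.85°C
2800 → 2200 m (dry descent, 9.8°C/km): ΔT = +9.8 × 0.6 = +5.88°C → T = -0.97°C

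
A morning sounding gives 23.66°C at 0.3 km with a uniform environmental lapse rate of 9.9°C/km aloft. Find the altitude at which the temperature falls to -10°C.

3.7 km

Height above start = (23.66 − (-10)) / 9.9 = 3.4 km
Altitude = 300 m + 3400 m = 3700 m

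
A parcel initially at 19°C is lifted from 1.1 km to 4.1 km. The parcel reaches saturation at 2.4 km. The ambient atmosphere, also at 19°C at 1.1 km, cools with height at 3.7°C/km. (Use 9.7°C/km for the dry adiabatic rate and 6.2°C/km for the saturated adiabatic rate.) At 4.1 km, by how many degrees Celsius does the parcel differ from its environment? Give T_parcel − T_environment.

Parcel:
  1100 → 2400 m (dry, 9.7°C/km): ΔT = -9.7 × 1.3 = -12.61°C → T = 6.39°C
  2400 → 4100 m (saturated, 6.2°C/km): ΔT = -6.2 × 1.7 = -10.54°C → T = -4.15°C
Environment:
  1100 → 4100 m (environment, 3.7°C/km): ΔT = -3.7 × 3 = -11.1°C → T = 7.9°C
T_parcel − T_env = -4.15 − 7.9 = -12.05°C

-12.05°C (parcel cooler than environment)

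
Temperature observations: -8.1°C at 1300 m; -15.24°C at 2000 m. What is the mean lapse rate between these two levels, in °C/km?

Γ = −ΔT/Δz = (-8.1 − (-15.24)) / (2000 − 1300) m
  = 7.14°C / 0.7 km = 10.2°C/km

10.2°C/km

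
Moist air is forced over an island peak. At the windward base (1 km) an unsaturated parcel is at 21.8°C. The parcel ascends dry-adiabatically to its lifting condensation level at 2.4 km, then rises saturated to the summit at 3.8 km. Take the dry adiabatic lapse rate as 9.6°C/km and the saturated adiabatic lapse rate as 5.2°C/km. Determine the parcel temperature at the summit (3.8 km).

Dry to 2400 m: -9.6 × 1.4 km = -13.44°C, so T = 8.36°C.
Saturated to 3800 m: -5.2 × 1.4 km = -7.28°C, so T = 1.08°C.

1.08°C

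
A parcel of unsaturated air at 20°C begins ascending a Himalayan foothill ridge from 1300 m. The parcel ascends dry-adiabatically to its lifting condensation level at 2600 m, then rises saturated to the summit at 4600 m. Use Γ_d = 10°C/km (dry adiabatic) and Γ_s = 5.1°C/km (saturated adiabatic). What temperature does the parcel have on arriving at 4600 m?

-3.2°C

Dry to 2600 m: -10 × 1.3 km = -13°C, so T = 7°C.
Saturated to 4600 m: -5.1 × 2 km = -10.2°C, so T = -3.2°C.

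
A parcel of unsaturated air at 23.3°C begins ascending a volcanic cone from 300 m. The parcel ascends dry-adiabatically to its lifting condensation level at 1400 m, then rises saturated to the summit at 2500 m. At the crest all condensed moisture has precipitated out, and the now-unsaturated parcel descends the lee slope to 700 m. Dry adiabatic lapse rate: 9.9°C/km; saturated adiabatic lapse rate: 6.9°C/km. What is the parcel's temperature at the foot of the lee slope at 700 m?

22.64°C

Dry to 1400 m: -9.9 × 1.1 km = -10.89°C, so T = 12.41°C.
Saturated to 2500 m: -6.9 × 1.1 km = -7.59°C, so T = 4.82°C.
Dry descent to 700 m: +9.9 × 1.8 km = +17.82°C, so T = 22.64°C.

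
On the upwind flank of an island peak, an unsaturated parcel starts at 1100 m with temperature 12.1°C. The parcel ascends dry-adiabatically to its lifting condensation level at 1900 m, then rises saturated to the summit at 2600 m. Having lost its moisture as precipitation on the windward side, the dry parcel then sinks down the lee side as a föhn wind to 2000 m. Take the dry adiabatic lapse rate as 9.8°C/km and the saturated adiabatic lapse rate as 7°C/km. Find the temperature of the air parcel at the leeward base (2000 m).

5.24°C

Dry to 1900 m: -9.8 × 0.8 km = -7.84°C, so T = 4.26°C.
Saturated to 2600 m: -7 × 0.7 km = -4.9°C, so T = -0.64°C.
Dry descent to 2000 m: +9.8 × 0.6 km = +5.88°C, so T = 5.24°C.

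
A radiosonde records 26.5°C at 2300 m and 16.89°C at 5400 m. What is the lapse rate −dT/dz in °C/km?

Γ = −ΔT/Δz = (26.5 − 16.89) / (5400 − 2300) m
  = 9.61°C / 3.1 km = 3.1°C/km

3.1°C/km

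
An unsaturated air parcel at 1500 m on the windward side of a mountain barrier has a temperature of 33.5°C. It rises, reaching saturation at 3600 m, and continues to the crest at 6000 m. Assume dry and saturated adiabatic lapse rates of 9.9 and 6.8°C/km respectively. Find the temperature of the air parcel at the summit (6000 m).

-3.61°C

1500–3600 m, dry: Δz = 2.1 km ⇒ ΔT = -20.79°C; T = 12.71°C
3600–6000 m, saturated: Δz = 2.4 km ⇒ ΔT = -16.32°C; T = -3.61°C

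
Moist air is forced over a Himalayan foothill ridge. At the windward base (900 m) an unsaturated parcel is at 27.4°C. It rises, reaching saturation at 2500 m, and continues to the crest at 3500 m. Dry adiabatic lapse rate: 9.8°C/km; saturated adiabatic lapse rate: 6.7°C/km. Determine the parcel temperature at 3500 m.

5.02°C

900–2500 m, dry: Δz = 1.6 km ⇒ ΔT = -15.68°C; T = 11.72°C
2500–3500 m, saturated: Δz = 1 km ⇒ ΔT = -6.7°C; T = 5.02°C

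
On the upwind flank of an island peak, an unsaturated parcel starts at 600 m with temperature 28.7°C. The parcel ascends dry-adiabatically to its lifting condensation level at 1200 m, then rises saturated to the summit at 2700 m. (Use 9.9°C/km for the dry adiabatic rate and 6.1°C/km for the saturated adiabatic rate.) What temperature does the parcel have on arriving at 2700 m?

13.61°C

600 → 1200 m (dry, 9.9°C/km): ΔT = -9.9 × 0.6 = -5.94°C → T = 22.76°C
1200 → 2700 m (saturated, 6.1°C/km): ΔT = -6.1 × 1.5 = -9.15°C → T = 13.61°C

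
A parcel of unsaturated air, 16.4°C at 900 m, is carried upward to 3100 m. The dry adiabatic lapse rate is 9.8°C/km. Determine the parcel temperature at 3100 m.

-5.16°C

900–3100 m, dry adiabatic: Δz = 2.2 km ⇒ ΔT = -21.56°C; T = -5.16°C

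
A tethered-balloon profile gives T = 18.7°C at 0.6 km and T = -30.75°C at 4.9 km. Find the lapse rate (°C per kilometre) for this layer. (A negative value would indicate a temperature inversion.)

Γ = −ΔT/Δz = (18.7 − (-30.75)) / (4900 − 600) m
  = 49.45°C / 4.3 km = 11.5°C/km

11.5°C/km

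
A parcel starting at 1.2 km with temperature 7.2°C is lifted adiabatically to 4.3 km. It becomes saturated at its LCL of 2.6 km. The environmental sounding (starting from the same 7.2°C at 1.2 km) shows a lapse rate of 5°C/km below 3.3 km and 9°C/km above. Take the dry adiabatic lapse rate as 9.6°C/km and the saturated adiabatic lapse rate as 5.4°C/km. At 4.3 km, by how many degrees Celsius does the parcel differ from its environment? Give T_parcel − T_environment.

Parcel:
  Dry to 2600 m: -9.6 × 1.4 km = -13.44°C, so T = -6.24°C.
  Saturated to 4300 m: -5.4 × 1.7 km = -9.18°C, so T = -15.42°C.
Environment:
  Environment, lower layer to 3300 m: -5 × 2.1 km = -10.5°C, so T = -3.3°C.
  Environment, upper layer to 4300 m: -9 × 1 km = -9°C, so T = -12.3°C.
T_parcel − T_env = -15.42 − (-12.3) = -3.12°C

-3.12°C (parcel cooler than environment)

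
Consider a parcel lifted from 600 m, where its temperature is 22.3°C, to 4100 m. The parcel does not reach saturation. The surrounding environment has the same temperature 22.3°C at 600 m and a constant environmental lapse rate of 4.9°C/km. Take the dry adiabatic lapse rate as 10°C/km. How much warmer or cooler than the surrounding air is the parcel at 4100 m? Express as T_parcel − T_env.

-17.85°C (parcel cooler than environment)

Parcel:
  600–4100 m, dry: Δz = 3.5 km ⇒ ΔT = -35°C; T = -12.7°C
Environment:
  600–4100 m, environment: Δz = 3.5 km ⇒ ΔT = -17.15°C; T = 5.15°C
T_parcel − T_env = -12.7 − 5.15 = -17.85°C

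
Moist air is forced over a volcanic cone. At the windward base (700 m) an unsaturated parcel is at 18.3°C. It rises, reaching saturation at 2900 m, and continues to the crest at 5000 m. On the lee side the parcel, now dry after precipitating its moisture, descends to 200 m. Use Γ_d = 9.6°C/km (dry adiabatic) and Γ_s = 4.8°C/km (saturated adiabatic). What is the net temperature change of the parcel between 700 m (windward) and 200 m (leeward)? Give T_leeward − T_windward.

+14.88°C

From 700 m to 2900 m (dry): cools by 9.6 × 2.2 = 21.12°C, giving -2.82°C.
From 2900 m to 5000 m (saturated): cools by 4.8 × 2.1 = 10.08°C, giving -12.9°C.
From 5000 m to 200 m (dry descent): warms by 9.6 × 4.8 = 46.08°C, giving 33.18°C.
Net change vs windward start: 33.18 − 18.3 = +14.88°C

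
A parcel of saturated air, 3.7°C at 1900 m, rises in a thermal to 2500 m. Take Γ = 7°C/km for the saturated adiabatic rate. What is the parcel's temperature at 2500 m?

From 1900 m to 2500 m (saturated adiabatic): cools by 7 × 0.6 = 4.2°C, giving -0.5°C.

-0.5°C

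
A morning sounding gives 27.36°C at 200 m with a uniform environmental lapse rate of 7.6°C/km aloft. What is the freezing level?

Height above start = (27.36 − 0) / 7.6 = 3.6 km
Altitude = 200 m + 3600 m = 3800 m

3800 m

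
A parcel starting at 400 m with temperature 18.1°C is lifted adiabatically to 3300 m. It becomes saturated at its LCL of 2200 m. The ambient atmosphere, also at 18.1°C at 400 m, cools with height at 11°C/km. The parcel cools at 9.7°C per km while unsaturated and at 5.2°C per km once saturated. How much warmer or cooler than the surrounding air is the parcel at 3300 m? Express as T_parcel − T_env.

+8.72°C (parcel warmer than environment)

Parcel:
  400 → 2200 m (dry, 9.7°C/km): ΔT = -9.7 × 1.8 = -17.46°C → T = 0.64°C
  2200 → 3300 m (saturated, 5.2°C/km): ΔT = -5.2 × 1.1 = -5.72°C → T = -5.08°C
Environment:
  400 → 3300 m (environment, 11°C/km): ΔT = -11 × 2.9 = -31.9°C → T = -13.8°C
T_parcel − T_env = -5.08 − (-13.8) = +8.72°C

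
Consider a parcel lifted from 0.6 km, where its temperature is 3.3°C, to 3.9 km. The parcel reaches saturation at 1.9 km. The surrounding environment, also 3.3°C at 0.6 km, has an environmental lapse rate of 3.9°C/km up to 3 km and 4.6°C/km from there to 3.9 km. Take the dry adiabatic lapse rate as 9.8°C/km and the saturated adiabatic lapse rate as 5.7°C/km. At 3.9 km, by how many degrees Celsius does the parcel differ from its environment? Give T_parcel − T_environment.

Parcel:
  From 600 m to 1900 m (dry): cools by 9.8 × 1.3 = 12.74°C, giving -9.44°C.
  From 1900 m to 3900 m (saturated): cools by 5.7 × 2 = 11.4°C, giving -20.84°C.
Environment:
  From 600 m to 3000 m (environment, lower layer): cools by 3.9 × 2.4 = 9.36°C, giving -6.06°C.
  From 3000 m to 3900 m (environment, upper layer): cools by 4.6 × 0.9 = 4.14°C, giving -10.2°C.
T_parcel − T_env = -20.84 − (-10.2) = -10.64°C

-10.64°C (parcel cooler than environment)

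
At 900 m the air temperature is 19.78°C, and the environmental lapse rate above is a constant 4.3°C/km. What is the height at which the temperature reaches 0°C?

5500 m

Height above start = (19.78 − 0) / 4.3 = 4.6 km
Altitude = 900 m + 4600 m = 5500 m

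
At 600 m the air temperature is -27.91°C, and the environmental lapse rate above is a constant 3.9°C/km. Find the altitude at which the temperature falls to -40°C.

Height above start = (-27.91 − (-40)) / 3.9 = 3.1 km
Altitude = 600 m + 3100 m = 3700 m

3700 m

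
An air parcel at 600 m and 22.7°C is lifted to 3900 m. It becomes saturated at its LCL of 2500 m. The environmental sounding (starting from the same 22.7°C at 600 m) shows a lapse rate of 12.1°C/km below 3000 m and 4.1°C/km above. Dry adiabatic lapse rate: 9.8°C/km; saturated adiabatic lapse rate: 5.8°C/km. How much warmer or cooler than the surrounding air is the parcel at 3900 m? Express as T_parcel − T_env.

+5.99°C (parcel warmer than environment)

Parcel:
  From 600 m to 2500 m (dry): cools by 9.8 × 1.9 = 18.62°C, giving 4.08°C.
  From 2500 m to 3900 m (saturated): cools by 5.8 × 1.4 = 8.12°C, giving -4.04°C.
Environment:
  From 600 m to 3000 m (environment, lower layer): cools by 12.1 × 2.4 = 29.04°C, giving -6.34°C.
  From 3000 m to 3900 m (environment, upper layer): cools by 4.1 × 0.9 = 3.69°C, giving -10.03°C.
T_parcel − T_env = -4.04 − (-10.03) = +5.99°C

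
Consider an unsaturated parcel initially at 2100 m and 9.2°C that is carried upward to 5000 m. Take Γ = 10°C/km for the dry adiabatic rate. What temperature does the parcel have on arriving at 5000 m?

2100–5000 m, dry adiabatic: Δz = 2.9 km ⇒ ΔT = -29°C; T = -19.8°C

-19.8°C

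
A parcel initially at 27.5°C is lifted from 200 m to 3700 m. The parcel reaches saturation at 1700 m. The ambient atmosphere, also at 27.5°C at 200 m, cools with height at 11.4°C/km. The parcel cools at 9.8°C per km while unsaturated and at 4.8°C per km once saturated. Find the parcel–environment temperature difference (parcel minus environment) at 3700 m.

Parcel:
  From 200 m to 1700 m (dry): cools by 9.8 × 1.5 = 14.7°C, giving 12.8°C.
  From 1700 m to 3700 m (saturated): cools by 4.8 × 2 = 9.6°C, giving 3.2°C.
Environment:
  From 200 m to 3700 m (environment): cools by 11.4 × 3.5 = 39.9°C, giving -12.4°C.
T_parcel − T_env = 3.2 − (-12.4) = +15.6°C

+15.6°C (parcel warmer than environment)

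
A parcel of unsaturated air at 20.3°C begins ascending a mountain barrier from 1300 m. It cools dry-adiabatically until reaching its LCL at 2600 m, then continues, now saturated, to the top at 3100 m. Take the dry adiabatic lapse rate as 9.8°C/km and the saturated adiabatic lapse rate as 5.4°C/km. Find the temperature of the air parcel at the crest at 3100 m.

4.86°C

From 1300 m to 2600 m (dry): cools by 9.8 × 1.3 = 12.74°C, giving 7.56°C.
From 2600 m to 3100 m (saturated): cools by 5.4 × 0.5 = 2.7°C, giving 4.86°C.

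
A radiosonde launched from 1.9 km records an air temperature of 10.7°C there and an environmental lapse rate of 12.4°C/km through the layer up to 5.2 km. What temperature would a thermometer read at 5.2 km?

1900–5200 m, environmental: Δz = 3.3 km ⇒ ΔT = -40.92°C; T = -30.22°C

-30.22°C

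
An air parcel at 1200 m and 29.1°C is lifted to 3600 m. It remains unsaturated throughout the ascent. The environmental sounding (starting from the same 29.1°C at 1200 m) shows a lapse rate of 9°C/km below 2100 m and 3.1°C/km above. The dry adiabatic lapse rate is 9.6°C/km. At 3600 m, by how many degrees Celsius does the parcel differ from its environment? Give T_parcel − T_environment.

Parcel:
  1200–3600 m, dry: Δz = 2.4 km ⇒ ΔT = -23.04°C; T = 6.06°C
Environment:
  1200–2100 m, environment, lower layer: Δz = 0.9 km ⇒ ΔT = -8.1°C; T = 21°C
  2100–3600 m, environment, upper layer: Δz = 1.5 km ⇒ ΔT = -4.65°C; T = 16.35°C
T_parcel − T_env = 6.06 − 16.35 = -10.29°C

-10.29°C (parcel cooler than environment)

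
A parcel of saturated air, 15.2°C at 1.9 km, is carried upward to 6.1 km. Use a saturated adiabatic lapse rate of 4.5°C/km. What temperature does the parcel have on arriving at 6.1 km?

-3.7°C

1900–6100 m, saturated adiabatic: Δz = 4.2 km ⇒ ΔT = -18.9°C; T = -3.7°C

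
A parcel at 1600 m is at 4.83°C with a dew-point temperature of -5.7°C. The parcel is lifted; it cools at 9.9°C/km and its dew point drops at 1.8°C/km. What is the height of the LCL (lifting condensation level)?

T and T_d converge at 9.9 − 1.8 = 8.1°C per km
Height above start = (4.83 − (-5.7)) / 8.1 = 1.3 km
LCL altitude = 1600 m + 1300 m = 2900 m

2900 m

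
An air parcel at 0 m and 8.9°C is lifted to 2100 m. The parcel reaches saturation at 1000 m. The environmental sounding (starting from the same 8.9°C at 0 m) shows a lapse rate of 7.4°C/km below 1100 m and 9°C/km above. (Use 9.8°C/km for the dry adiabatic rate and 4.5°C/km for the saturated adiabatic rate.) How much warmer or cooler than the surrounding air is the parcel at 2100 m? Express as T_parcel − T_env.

+2.39°C (parcel warmer than environment)

Parcel:
  Dry to 1000 m: -9.8 × 1 km = -9.8°C, so T = -0.9°C.
  Saturated to 2100 m: -4.5 × 1.1 km = -4.95°C, so T = -5.85°C.
Environment:
  Environment, lower layer to 1100 m: -7.4 × 1.1 km = -8.14°C, so T = 0.76°C.
  Environment, upper layer to 2100 m: -9 × 1 km = -9°C, so T = -8.24°C.
T_parcel − T_env = -5.85 − (-8.24) = +2.39°C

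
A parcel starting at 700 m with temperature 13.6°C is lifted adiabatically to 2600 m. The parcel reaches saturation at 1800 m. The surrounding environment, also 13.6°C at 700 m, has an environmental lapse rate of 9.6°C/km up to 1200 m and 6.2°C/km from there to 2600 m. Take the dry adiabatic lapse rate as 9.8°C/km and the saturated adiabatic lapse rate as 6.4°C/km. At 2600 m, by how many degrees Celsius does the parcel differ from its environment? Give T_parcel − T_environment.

Parcel:
  From 700 m to 1800 m (dry): cools by 9.8 × 1.1 = 10.78°C, giving 2.82°C.
  From 1800 m to 2600 m (saturated): cools by 6.4 × 0.8 = 5.12°C, giving -2.3°C.
Environment:
  From 700 m to 1200 m (environment, lower layer): cools by 9.6 × 0.5 = 4.8°C, giving 8.8°C.
  From 1200 m to 2600 m (environment, upper layer): cools by 6.2 × 1.4 = 8.68°C, giving 0.12°C.
T_parcel − T_env = -2.3 − 0.12 = -2.42°C

-2.42°C (parcel cooler than environment)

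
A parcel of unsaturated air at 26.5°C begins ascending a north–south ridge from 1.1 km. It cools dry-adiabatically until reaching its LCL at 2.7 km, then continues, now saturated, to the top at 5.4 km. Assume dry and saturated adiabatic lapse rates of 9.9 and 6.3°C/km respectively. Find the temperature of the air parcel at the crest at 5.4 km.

-6.35°C

1100 → 2700 m (dry, 9.9°C/km): ΔT = -9.9 × 1.6 = -15.84°C → T = 10.66°C
2700 → 5400 m (saturated, 6.3°C/km): ΔT = -6.3 × 2.7 = -17.01°C → T = -6.35°C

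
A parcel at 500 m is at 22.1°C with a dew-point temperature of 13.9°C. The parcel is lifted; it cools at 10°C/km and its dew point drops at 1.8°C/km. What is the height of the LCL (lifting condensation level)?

T and T_d converge at 10 − 1.8 = 8.2°C per km
Height above start = (22.1 − 13.9) / 8.2 = 1 km
LCL altitude = 500 m + 1000 m = 1500 m

1500 m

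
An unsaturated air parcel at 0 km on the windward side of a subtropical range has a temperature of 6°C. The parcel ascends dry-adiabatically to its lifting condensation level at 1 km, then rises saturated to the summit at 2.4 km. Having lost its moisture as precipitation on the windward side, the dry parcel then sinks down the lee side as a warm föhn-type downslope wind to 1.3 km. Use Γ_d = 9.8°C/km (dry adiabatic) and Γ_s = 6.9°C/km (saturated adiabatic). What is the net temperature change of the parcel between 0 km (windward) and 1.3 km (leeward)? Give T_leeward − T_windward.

-8.68°C

0 → 1000 m (dry, 9.8°C/km): ΔT = -9.8 × 1 = -9.8°C → T = -3.8°C
1000 → 2400 m (saturated, 6.9°C/km): ΔT = -6.9 × 1.4 = -9.66°C → T = -13.46°C
2400 → 1300 m (dry descent, 9.8°C/km): ΔT = +9.8 × 1.1 = +10.78°C → T = -2.68°C
Net change vs windward start: -2.68 − 6 = -8.68°C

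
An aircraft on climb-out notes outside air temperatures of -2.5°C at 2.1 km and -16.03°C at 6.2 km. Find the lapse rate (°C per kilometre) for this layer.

Γ = −ΔT/Δz = (-2.5 − (-16.03)) / (6200 − 2100) m
  = 13.53°C / 4.1 km = 3.3°C/km

3.3°C/km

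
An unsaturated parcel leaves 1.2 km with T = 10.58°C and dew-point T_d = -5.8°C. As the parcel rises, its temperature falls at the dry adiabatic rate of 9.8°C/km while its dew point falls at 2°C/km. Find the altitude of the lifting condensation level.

3.3 km

T and T_d converge at 9.8 − 2 = 7.8°C per km
Height above start = (10.58 − (-5.8)) / 7.8 = 2.1 km
LCL altitude = 1200 m + 2100 m = 3300 m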